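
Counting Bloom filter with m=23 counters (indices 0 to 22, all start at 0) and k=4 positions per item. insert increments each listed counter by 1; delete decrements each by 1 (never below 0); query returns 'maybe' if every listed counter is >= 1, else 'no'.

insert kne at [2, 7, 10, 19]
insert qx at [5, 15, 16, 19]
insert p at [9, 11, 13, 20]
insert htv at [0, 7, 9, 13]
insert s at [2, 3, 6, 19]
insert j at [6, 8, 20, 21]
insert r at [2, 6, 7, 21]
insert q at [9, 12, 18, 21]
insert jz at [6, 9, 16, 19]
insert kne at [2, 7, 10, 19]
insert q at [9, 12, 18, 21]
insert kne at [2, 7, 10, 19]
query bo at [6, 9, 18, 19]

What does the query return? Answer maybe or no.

Answer: maybe

Derivation:
Step 1: insert kne at [2, 7, 10, 19] -> counters=[0,0,1,0,0,0,0,1,0,0,1,0,0,0,0,0,0,0,0,1,0,0,0]
Step 2: insert qx at [5, 15, 16, 19] -> counters=[0,0,1,0,0,1,0,1,0,0,1,0,0,0,0,1,1,0,0,2,0,0,0]
Step 3: insert p at [9, 11, 13, 20] -> counters=[0,0,1,0,0,1,0,1,0,1,1,1,0,1,0,1,1,0,0,2,1,0,0]
Step 4: insert htv at [0, 7, 9, 13] -> counters=[1,0,1,0,0,1,0,2,0,2,1,1,0,2,0,1,1,0,0,2,1,0,0]
Step 5: insert s at [2, 3, 6, 19] -> counters=[1,0,2,1,0,1,1,2,0,2,1,1,0,2,0,1,1,0,0,3,1,0,0]
Step 6: insert j at [6, 8, 20, 21] -> counters=[1,0,2,1,0,1,2,2,1,2,1,1,0,2,0,1,1,0,0,3,2,1,0]
Step 7: insert r at [2, 6, 7, 21] -> counters=[1,0,3,1,0,1,3,3,1,2,1,1,0,2,0,1,1,0,0,3,2,2,0]
Step 8: insert q at [9, 12, 18, 21] -> counters=[1,0,3,1,0,1,3,3,1,3,1,1,1,2,0,1,1,0,1,3,2,3,0]
Step 9: insert jz at [6, 9, 16, 19] -> counters=[1,0,3,1,0,1,4,3,1,4,1,1,1,2,0,1,2,0,1,4,2,3,0]
Step 10: insert kne at [2, 7, 10, 19] -> counters=[1,0,4,1,0,1,4,4,1,4,2,1,1,2,0,1,2,0,1,5,2,3,0]
Step 11: insert q at [9, 12, 18, 21] -> counters=[1,0,4,1,0,1,4,4,1,5,2,1,2,2,0,1,2,0,2,5,2,4,0]
Step 12: insert kne at [2, 7, 10, 19] -> counters=[1,0,5,1,0,1,4,5,1,5,3,1,2,2,0,1,2,0,2,6,2,4,0]
Query bo: check counters[6]=4 counters[9]=5 counters[18]=2 counters[19]=6 -> maybe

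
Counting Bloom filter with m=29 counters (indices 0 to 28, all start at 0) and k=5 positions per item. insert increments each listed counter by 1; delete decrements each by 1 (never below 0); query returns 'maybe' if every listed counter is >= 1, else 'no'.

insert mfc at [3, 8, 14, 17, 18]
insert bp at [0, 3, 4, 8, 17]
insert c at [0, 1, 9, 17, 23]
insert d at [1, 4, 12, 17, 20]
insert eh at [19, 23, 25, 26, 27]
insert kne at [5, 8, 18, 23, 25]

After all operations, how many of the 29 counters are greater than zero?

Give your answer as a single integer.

Step 1: insert mfc at [3, 8, 14, 17, 18] -> counters=[0,0,0,1,0,0,0,0,1,0,0,0,0,0,1,0,0,1,1,0,0,0,0,0,0,0,0,0,0]
Step 2: insert bp at [0, 3, 4, 8, 17] -> counters=[1,0,0,2,1,0,0,0,2,0,0,0,0,0,1,0,0,2,1,0,0,0,0,0,0,0,0,0,0]
Step 3: insert c at [0, 1, 9, 17, 23] -> counters=[2,1,0,2,1,0,0,0,2,1,0,0,0,0,1,0,0,3,1,0,0,0,0,1,0,0,0,0,0]
Step 4: insert d at [1, 4, 12, 17, 20] -> counters=[2,2,0,2,2,0,0,0,2,1,0,0,1,0,1,0,0,4,1,0,1,0,0,1,0,0,0,0,0]
Step 5: insert eh at [19, 23, 25, 26, 27] -> counters=[2,2,0,2,2,0,0,0,2,1,0,0,1,0,1,0,0,4,1,1,1,0,0,2,0,1,1,1,0]
Step 6: insert kne at [5, 8, 18, 23, 25] -> counters=[2,2,0,2,2,1,0,0,3,1,0,0,1,0,1,0,0,4,2,1,1,0,0,3,0,2,1,1,0]
Final counters=[2,2,0,2,2,1,0,0,3,1,0,0,1,0,1,0,0,4,2,1,1,0,0,3,0,2,1,1,0] -> 17 nonzero

Answer: 17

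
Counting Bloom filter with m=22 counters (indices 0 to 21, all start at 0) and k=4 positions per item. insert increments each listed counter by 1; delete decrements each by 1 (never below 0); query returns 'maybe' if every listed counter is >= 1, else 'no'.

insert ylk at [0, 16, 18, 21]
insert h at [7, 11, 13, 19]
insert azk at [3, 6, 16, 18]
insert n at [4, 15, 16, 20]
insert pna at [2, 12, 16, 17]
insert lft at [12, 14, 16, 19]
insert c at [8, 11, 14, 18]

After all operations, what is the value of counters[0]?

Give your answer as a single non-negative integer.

Answer: 1

Derivation:
Step 1: insert ylk at [0, 16, 18, 21] -> counters=[1,0,0,0,0,0,0,0,0,0,0,0,0,0,0,0,1,0,1,0,0,1]
Step 2: insert h at [7, 11, 13, 19] -> counters=[1,0,0,0,0,0,0,1,0,0,0,1,0,1,0,0,1,0,1,1,0,1]
Step 3: insert azk at [3, 6, 16, 18] -> counters=[1,0,0,1,0,0,1,1,0,0,0,1,0,1,0,0,2,0,2,1,0,1]
Step 4: insert n at [4, 15, 16, 20] -> counters=[1,0,0,1,1,0,1,1,0,0,0,1,0,1,0,1,3,0,2,1,1,1]
Step 5: insert pna at [2, 12, 16, 17] -> counters=[1,0,1,1,1,0,1,1,0,0,0,1,1,1,0,1,4,1,2,1,1,1]
Step 6: insert lft at [12, 14, 16, 19] -> counters=[1,0,1,1,1,0,1,1,0,0,0,1,2,1,1,1,5,1,2,2,1,1]
Step 7: insert c at [8, 11, 14, 18] -> counters=[1,0,1,1,1,0,1,1,1,0,0,2,2,1,2,1,5,1,3,2,1,1]
Final counters=[1,0,1,1,1,0,1,1,1,0,0,2,2,1,2,1,5,1,3,2,1,1] -> counters[0]=1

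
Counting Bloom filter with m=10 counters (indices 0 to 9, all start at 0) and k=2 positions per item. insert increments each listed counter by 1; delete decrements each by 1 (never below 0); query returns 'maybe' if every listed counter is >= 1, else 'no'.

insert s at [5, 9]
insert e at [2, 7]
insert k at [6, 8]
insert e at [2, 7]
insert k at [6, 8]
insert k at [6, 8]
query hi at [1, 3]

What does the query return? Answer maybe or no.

Answer: no

Derivation:
Step 1: insert s at [5, 9] -> counters=[0,0,0,0,0,1,0,0,0,1]
Step 2: insert e at [2, 7] -> counters=[0,0,1,0,0,1,0,1,0,1]
Step 3: insert k at [6, 8] -> counters=[0,0,1,0,0,1,1,1,1,1]
Step 4: insert e at [2, 7] -> counters=[0,0,2,0,0,1,1,2,1,1]
Step 5: insert k at [6, 8] -> counters=[0,0,2,0,0,1,2,2,2,1]
Step 6: insert k at [6, 8] -> counters=[0,0,2,0,0,1,3,2,3,1]
Query hi: check counters[1]=0 counters[3]=0 -> no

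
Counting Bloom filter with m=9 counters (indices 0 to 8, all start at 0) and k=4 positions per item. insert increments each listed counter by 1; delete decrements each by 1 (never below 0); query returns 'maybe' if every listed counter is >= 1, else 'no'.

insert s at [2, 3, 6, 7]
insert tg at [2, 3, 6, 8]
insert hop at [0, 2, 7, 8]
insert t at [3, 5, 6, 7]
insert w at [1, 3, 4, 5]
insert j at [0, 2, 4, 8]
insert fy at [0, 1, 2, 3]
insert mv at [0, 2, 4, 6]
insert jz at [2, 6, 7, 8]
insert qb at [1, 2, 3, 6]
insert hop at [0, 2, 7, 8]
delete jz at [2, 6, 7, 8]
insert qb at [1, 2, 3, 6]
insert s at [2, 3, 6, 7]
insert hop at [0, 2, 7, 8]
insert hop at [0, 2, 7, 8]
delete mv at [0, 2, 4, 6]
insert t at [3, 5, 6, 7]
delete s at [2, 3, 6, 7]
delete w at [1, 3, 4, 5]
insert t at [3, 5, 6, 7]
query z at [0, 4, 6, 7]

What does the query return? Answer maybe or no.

Answer: maybe

Derivation:
Step 1: insert s at [2, 3, 6, 7] -> counters=[0,0,1,1,0,0,1,1,0]
Step 2: insert tg at [2, 3, 6, 8] -> counters=[0,0,2,2,0,0,2,1,1]
Step 3: insert hop at [0, 2, 7, 8] -> counters=[1,0,3,2,0,0,2,2,2]
Step 4: insert t at [3, 5, 6, 7] -> counters=[1,0,3,3,0,1,3,3,2]
Step 5: insert w at [1, 3, 4, 5] -> counters=[1,1,3,4,1,2,3,3,2]
Step 6: insert j at [0, 2, 4, 8] -> counters=[2,1,4,4,2,2,3,3,3]
Step 7: insert fy at [0, 1, 2, 3] -> counters=[3,2,5,5,2,2,3,3,3]
Step 8: insert mv at [0, 2, 4, 6] -> counters=[4,2,6,5,3,2,4,3,3]
Step 9: insert jz at [2, 6, 7, 8] -> counters=[4,2,7,5,3,2,5,4,4]
Step 10: insert qb at [1, 2, 3, 6] -> counters=[4,3,8,6,3,2,6,4,4]
Step 11: insert hop at [0, 2, 7, 8] -> counters=[5,3,9,6,3,2,6,5,5]
Step 12: delete jz at [2, 6, 7, 8] -> counters=[5,3,8,6,3,2,5,4,4]
Step 13: insert qb at [1, 2, 3, 6] -> counters=[5,4,9,7,3,2,6,4,4]
Step 14: insert s at [2, 3, 6, 7] -> counters=[5,4,10,8,3,2,7,5,4]
Step 15: insert hop at [0, 2, 7, 8] -> counters=[6,4,11,8,3,2,7,6,5]
Step 16: insert hop at [0, 2, 7, 8] -> counters=[7,4,12,8,3,2,7,7,6]
Step 17: delete mv at [0, 2, 4, 6] -> counters=[6,4,11,8,2,2,6,7,6]
Step 18: insert t at [3, 5, 6, 7] -> counters=[6,4,11,9,2,3,7,8,6]
Step 19: delete s at [2, 3, 6, 7] -> counters=[6,4,10,8,2,3,6,7,6]
Step 20: delete w at [1, 3, 4, 5] -> counters=[6,3,10,7,1,2,6,7,6]
Step 21: insert t at [3, 5, 6, 7] -> counters=[6,3,10,8,1,3,7,8,6]
Query z: check counters[0]=6 counters[4]=1 counters[6]=7 counters[7]=8 -> maybe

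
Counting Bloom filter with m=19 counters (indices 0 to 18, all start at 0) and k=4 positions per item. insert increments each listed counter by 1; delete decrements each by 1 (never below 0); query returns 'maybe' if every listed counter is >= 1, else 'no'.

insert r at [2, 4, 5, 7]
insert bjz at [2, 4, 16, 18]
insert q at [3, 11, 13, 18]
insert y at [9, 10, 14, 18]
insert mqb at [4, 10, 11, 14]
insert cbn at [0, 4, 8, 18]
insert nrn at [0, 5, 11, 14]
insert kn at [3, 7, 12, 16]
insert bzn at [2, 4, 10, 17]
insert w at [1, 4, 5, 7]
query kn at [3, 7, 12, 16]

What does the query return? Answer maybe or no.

Answer: maybe

Derivation:
Step 1: insert r at [2, 4, 5, 7] -> counters=[0,0,1,0,1,1,0,1,0,0,0,0,0,0,0,0,0,0,0]
Step 2: insert bjz at [2, 4, 16, 18] -> counters=[0,0,2,0,2,1,0,1,0,0,0,0,0,0,0,0,1,0,1]
Step 3: insert q at [3, 11, 13, 18] -> counters=[0,0,2,1,2,1,0,1,0,0,0,1,0,1,0,0,1,0,2]
Step 4: insert y at [9, 10, 14, 18] -> counters=[0,0,2,1,2,1,0,1,0,1,1,1,0,1,1,0,1,0,3]
Step 5: insert mqb at [4, 10, 11, 14] -> counters=[0,0,2,1,3,1,0,1,0,1,2,2,0,1,2,0,1,0,3]
Step 6: insert cbn at [0, 4, 8, 18] -> counters=[1,0,2,1,4,1,0,1,1,1,2,2,0,1,2,0,1,0,4]
Step 7: insert nrn at [0, 5, 11, 14] -> counters=[2,0,2,1,4,2,0,1,1,1,2,3,0,1,3,0,1,0,4]
Step 8: insert kn at [3, 7, 12, 16] -> counters=[2,0,2,2,4,2,0,2,1,1,2,3,1,1,3,0,2,0,4]
Step 9: insert bzn at [2, 4, 10, 17] -> counters=[2,0,3,2,5,2,0,2,1,1,3,3,1,1,3,0,2,1,4]
Step 10: insert w at [1, 4, 5, 7] -> counters=[2,1,3,2,6,3,0,3,1,1,3,3,1,1,3,0,2,1,4]
Query kn: check counters[3]=2 counters[7]=3 counters[12]=1 counters[16]=2 -> maybe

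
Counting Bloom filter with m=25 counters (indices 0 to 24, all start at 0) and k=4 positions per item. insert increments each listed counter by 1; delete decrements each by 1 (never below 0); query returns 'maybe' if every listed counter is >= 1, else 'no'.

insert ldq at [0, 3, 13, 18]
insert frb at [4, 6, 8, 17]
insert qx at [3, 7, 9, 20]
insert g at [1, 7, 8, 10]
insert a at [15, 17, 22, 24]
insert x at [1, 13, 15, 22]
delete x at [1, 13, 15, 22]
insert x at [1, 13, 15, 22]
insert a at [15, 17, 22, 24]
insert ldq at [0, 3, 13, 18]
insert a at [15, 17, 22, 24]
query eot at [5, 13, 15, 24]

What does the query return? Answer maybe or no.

Answer: no

Derivation:
Step 1: insert ldq at [0, 3, 13, 18] -> counters=[1,0,0,1,0,0,0,0,0,0,0,0,0,1,0,0,0,0,1,0,0,0,0,0,0]
Step 2: insert frb at [4, 6, 8, 17] -> counters=[1,0,0,1,1,0,1,0,1,0,0,0,0,1,0,0,0,1,1,0,0,0,0,0,0]
Step 3: insert qx at [3, 7, 9, 20] -> counters=[1,0,0,2,1,0,1,1,1,1,0,0,0,1,0,0,0,1,1,0,1,0,0,0,0]
Step 4: insert g at [1, 7, 8, 10] -> counters=[1,1,0,2,1,0,1,2,2,1,1,0,0,1,0,0,0,1,1,0,1,0,0,0,0]
Step 5: insert a at [15, 17, 22, 24] -> counters=[1,1,0,2,1,0,1,2,2,1,1,0,0,1,0,1,0,2,1,0,1,0,1,0,1]
Step 6: insert x at [1, 13, 15, 22] -> counters=[1,2,0,2,1,0,1,2,2,1,1,0,0,2,0,2,0,2,1,0,1,0,2,0,1]
Step 7: delete x at [1, 13, 15, 22] -> counters=[1,1,0,2,1,0,1,2,2,1,1,0,0,1,0,1,0,2,1,0,1,0,1,0,1]
Step 8: insert x at [1, 13, 15, 22] -> counters=[1,2,0,2,1,0,1,2,2,1,1,0,0,2,0,2,0,2,1,0,1,0,2,0,1]
Step 9: insert a at [15, 17, 22, 24] -> counters=[1,2,0,2,1,0,1,2,2,1,1,0,0,2,0,3,0,3,1,0,1,0,3,0,2]
Step 10: insert ldq at [0, 3, 13, 18] -> counters=[2,2,0,3,1,0,1,2,2,1,1,0,0,3,0,3,0,3,2,0,1,0,3,0,2]
Step 11: insert a at [15, 17, 22, 24] -> counters=[2,2,0,3,1,0,1,2,2,1,1,0,0,3,0,4,0,4,2,0,1,0,4,0,3]
Query eot: check counters[5]=0 counters[13]=3 counters[15]=4 counters[24]=3 -> no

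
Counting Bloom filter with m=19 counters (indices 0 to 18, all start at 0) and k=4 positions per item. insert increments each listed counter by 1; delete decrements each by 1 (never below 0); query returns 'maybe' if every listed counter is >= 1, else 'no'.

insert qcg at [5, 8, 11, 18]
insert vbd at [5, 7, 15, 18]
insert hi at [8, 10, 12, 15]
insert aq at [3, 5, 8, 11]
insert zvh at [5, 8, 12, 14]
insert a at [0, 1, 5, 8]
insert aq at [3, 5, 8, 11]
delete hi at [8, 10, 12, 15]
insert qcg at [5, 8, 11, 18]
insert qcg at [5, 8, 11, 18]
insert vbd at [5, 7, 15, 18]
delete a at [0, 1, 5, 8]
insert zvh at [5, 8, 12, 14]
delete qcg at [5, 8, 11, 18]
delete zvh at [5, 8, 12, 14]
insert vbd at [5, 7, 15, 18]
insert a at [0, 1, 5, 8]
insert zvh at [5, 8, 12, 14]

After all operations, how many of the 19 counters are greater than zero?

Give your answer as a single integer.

Step 1: insert qcg at [5, 8, 11, 18] -> counters=[0,0,0,0,0,1,0,0,1,0,0,1,0,0,0,0,0,0,1]
Step 2: insert vbd at [5, 7, 15, 18] -> counters=[0,0,0,0,0,2,0,1,1,0,0,1,0,0,0,1,0,0,2]
Step 3: insert hi at [8, 10, 12, 15] -> counters=[0,0,0,0,0,2,0,1,2,0,1,1,1,0,0,2,0,0,2]
Step 4: insert aq at [3, 5, 8, 11] -> counters=[0,0,0,1,0,3,0,1,3,0,1,2,1,0,0,2,0,0,2]
Step 5: insert zvh at [5, 8, 12, 14] -> counters=[0,0,0,1,0,4,0,1,4,0,1,2,2,0,1,2,0,0,2]
Step 6: insert a at [0, 1, 5, 8] -> counters=[1,1,0,1,0,5,0,1,5,0,1,2,2,0,1,2,0,0,2]
Step 7: insert aq at [3, 5, 8, 11] -> counters=[1,1,0,2,0,6,0,1,6,0,1,3,2,0,1,2,0,0,2]
Step 8: delete hi at [8, 10, 12, 15] -> counters=[1,1,0,2,0,6,0,1,5,0,0,3,1,0,1,1,0,0,2]
Step 9: insert qcg at [5, 8, 11, 18] -> counters=[1,1,0,2,0,7,0,1,6,0,0,4,1,0,1,1,0,0,3]
Step 10: insert qcg at [5, 8, 11, 18] -> counters=[1,1,0,2,0,8,0,1,7,0,0,5,1,0,1,1,0,0,4]
Step 11: insert vbd at [5, 7, 15, 18] -> counters=[1,1,0,2,0,9,0,2,7,0,0,5,1,0,1,2,0,0,5]
Step 12: delete a at [0, 1, 5, 8] -> counters=[0,0,0,2,0,8,0,2,6,0,0,5,1,0,1,2,0,0,5]
Step 13: insert zvh at [5, 8, 12, 14] -> counters=[0,0,0,2,0,9,0,2,7,0,0,5,2,0,2,2,0,0,5]
Step 14: delete qcg at [5, 8, 11, 18] -> counters=[0,0,0,2,0,8,0,2,6,0,0,4,2,0,2,2,0,0,4]
Step 15: delete zvh at [5, 8, 12, 14] -> counters=[0,0,0,2,0,7,0,2,5,0,0,4,1,0,1,2,0,0,4]
Step 16: insert vbd at [5, 7, 15, 18] -> counters=[0,0,0,2,0,8,0,3,5,0,0,4,1,0,1,3,0,0,5]
Step 17: insert a at [0, 1, 5, 8] -> counters=[1,1,0,2,0,9,0,3,6,0,0,4,1,0,1,3,0,0,5]
Step 18: insert zvh at [5, 8, 12, 14] -> counters=[1,1,0,2,0,10,0,3,7,0,0,4,2,0,2,3,0,0,5]
Final counters=[1,1,0,2,0,10,0,3,7,0,0,4,2,0,2,3,0,0,5] -> 11 nonzero

Answer: 11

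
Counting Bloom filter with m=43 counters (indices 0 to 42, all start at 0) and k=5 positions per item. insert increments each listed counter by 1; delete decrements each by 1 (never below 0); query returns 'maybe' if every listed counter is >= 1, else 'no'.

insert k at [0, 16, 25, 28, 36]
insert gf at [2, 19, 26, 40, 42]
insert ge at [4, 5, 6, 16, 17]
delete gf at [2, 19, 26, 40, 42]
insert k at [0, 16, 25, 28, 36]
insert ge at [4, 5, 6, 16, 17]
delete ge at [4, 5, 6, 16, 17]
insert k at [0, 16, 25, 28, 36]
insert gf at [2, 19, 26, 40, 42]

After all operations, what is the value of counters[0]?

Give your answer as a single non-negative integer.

Step 1: insert k at [0, 16, 25, 28, 36] -> counters=[1,0,0,0,0,0,0,0,0,0,0,0,0,0,0,0,1,0,0,0,0,0,0,0,0,1,0,0,1,0,0,0,0,0,0,0,1,0,0,0,0,0,0]
Step 2: insert gf at [2, 19, 26, 40, 42] -> counters=[1,0,1,0,0,0,0,0,0,0,0,0,0,0,0,0,1,0,0,1,0,0,0,0,0,1,1,0,1,0,0,0,0,0,0,0,1,0,0,0,1,0,1]
Step 3: insert ge at [4, 5, 6, 16, 17] -> counters=[1,0,1,0,1,1,1,0,0,0,0,0,0,0,0,0,2,1,0,1,0,0,0,0,0,1,1,0,1,0,0,0,0,0,0,0,1,0,0,0,1,0,1]
Step 4: delete gf at [2, 19, 26, 40, 42] -> counters=[1,0,0,0,1,1,1,0,0,0,0,0,0,0,0,0,2,1,0,0,0,0,0,0,0,1,0,0,1,0,0,0,0,0,0,0,1,0,0,0,0,0,0]
Step 5: insert k at [0, 16, 25, 28, 36] -> counters=[2,0,0,0,1,1,1,0,0,0,0,0,0,0,0,0,3,1,0,0,0,0,0,0,0,2,0,0,2,0,0,0,0,0,0,0,2,0,0,0,0,0,0]
Step 6: insert ge at [4, 5, 6, 16, 17] -> counters=[2,0,0,0,2,2,2,0,0,0,0,0,0,0,0,0,4,2,0,0,0,0,0,0,0,2,0,0,2,0,0,0,0,0,0,0,2,0,0,0,0,0,0]
Step 7: delete ge at [4, 5, 6, 16, 17] -> counters=[2,0,0,0,1,1,1,0,0,0,0,0,0,0,0,0,3,1,0,0,0,0,0,0,0,2,0,0,2,0,0,0,0,0,0,0,2,0,0,0,0,0,0]
Step 8: insert k at [0, 16, 25, 28, 36] -> counters=[3,0,0,0,1,1,1,0,0,0,0,0,0,0,0,0,4,1,0,0,0,0,0,0,0,3,0,0,3,0,0,0,0,0,0,0,3,0,0,0,0,0,0]
Step 9: insert gf at [2, 19, 26, 40, 42] -> counters=[3,0,1,0,1,1,1,0,0,0,0,0,0,0,0,0,4,1,0,1,0,0,0,0,0,3,1,0,3,0,0,0,0,0,0,0,3,0,0,0,1,0,1]
Final counters=[3,0,1,0,1,1,1,0,0,0,0,0,0,0,0,0,4,1,0,1,0,0,0,0,0,3,1,0,3,0,0,0,0,0,0,0,3,0,0,0,1,0,1] -> counters[0]=3

Answer: 3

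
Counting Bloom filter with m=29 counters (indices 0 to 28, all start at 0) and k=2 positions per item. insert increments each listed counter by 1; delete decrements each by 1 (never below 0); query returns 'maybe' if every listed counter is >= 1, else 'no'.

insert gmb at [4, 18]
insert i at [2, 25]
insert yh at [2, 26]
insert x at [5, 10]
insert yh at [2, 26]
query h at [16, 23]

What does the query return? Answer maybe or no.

Answer: no

Derivation:
Step 1: insert gmb at [4, 18] -> counters=[0,0,0,0,1,0,0,0,0,0,0,0,0,0,0,0,0,0,1,0,0,0,0,0,0,0,0,0,0]
Step 2: insert i at [2, 25] -> counters=[0,0,1,0,1,0,0,0,0,0,0,0,0,0,0,0,0,0,1,0,0,0,0,0,0,1,0,0,0]
Step 3: insert yh at [2, 26] -> counters=[0,0,2,0,1,0,0,0,0,0,0,0,0,0,0,0,0,0,1,0,0,0,0,0,0,1,1,0,0]
Step 4: insert x at [5, 10] -> counters=[0,0,2,0,1,1,0,0,0,0,1,0,0,0,0,0,0,0,1,0,0,0,0,0,0,1,1,0,0]
Step 5: insert yh at [2, 26] -> counters=[0,0,3,0,1,1,0,0,0,0,1,0,0,0,0,0,0,0,1,0,0,0,0,0,0,1,2,0,0]
Query h: check counters[16]=0 counters[23]=0 -> no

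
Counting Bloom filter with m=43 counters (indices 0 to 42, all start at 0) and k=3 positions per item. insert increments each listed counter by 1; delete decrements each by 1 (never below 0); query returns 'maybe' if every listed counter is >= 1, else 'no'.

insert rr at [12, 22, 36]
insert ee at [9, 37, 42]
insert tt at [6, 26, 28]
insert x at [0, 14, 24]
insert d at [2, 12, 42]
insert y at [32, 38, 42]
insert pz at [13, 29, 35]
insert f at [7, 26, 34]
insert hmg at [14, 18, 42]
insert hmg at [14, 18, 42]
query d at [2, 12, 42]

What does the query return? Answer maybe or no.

Step 1: insert rr at [12, 22, 36] -> counters=[0,0,0,0,0,0,0,0,0,0,0,0,1,0,0,0,0,0,0,0,0,0,1,0,0,0,0,0,0,0,0,0,0,0,0,0,1,0,0,0,0,0,0]
Step 2: insert ee at [9, 37, 42] -> counters=[0,0,0,0,0,0,0,0,0,1,0,0,1,0,0,0,0,0,0,0,0,0,1,0,0,0,0,0,0,0,0,0,0,0,0,0,1,1,0,0,0,0,1]
Step 3: insert tt at [6, 26, 28] -> counters=[0,0,0,0,0,0,1,0,0,1,0,0,1,0,0,0,0,0,0,0,0,0,1,0,0,0,1,0,1,0,0,0,0,0,0,0,1,1,0,0,0,0,1]
Step 4: insert x at [0, 14, 24] -> counters=[1,0,0,0,0,0,1,0,0,1,0,0,1,0,1,0,0,0,0,0,0,0,1,0,1,0,1,0,1,0,0,0,0,0,0,0,1,1,0,0,0,0,1]
Step 5: insert d at [2, 12, 42] -> counters=[1,0,1,0,0,0,1,0,0,1,0,0,2,0,1,0,0,0,0,0,0,0,1,0,1,0,1,0,1,0,0,0,0,0,0,0,1,1,0,0,0,0,2]
Step 6: insert y at [32, 38, 42] -> counters=[1,0,1,0,0,0,1,0,0,1,0,0,2,0,1,0,0,0,0,0,0,0,1,0,1,0,1,0,1,0,0,0,1,0,0,0,1,1,1,0,0,0,3]
Step 7: insert pz at [13, 29, 35] -> counters=[1,0,1,0,0,0,1,0,0,1,0,0,2,1,1,0,0,0,0,0,0,0,1,0,1,0,1,0,1,1,0,0,1,0,0,1,1,1,1,0,0,0,3]
Step 8: insert f at [7, 26, 34] -> counters=[1,0,1,0,0,0,1,1,0,1,0,0,2,1,1,0,0,0,0,0,0,0,1,0,1,0,2,0,1,1,0,0,1,0,1,1,1,1,1,0,0,0,3]
Step 9: insert hmg at [14, 18, 42] -> counters=[1,0,1,0,0,0,1,1,0,1,0,0,2,1,2,0,0,0,1,0,0,0,1,0,1,0,2,0,1,1,0,0,1,0,1,1,1,1,1,0,0,0,4]
Step 10: insert hmg at [14, 18, 42] -> counters=[1,0,1,0,0,0,1,1,0,1,0,0,2,1,3,0,0,0,2,0,0,0,1,0,1,0,2,0,1,1,0,0,1,0,1,1,1,1,1,0,0,0,5]
Query d: check counters[2]=1 counters[12]=2 counters[42]=5 -> maybe

Answer: maybe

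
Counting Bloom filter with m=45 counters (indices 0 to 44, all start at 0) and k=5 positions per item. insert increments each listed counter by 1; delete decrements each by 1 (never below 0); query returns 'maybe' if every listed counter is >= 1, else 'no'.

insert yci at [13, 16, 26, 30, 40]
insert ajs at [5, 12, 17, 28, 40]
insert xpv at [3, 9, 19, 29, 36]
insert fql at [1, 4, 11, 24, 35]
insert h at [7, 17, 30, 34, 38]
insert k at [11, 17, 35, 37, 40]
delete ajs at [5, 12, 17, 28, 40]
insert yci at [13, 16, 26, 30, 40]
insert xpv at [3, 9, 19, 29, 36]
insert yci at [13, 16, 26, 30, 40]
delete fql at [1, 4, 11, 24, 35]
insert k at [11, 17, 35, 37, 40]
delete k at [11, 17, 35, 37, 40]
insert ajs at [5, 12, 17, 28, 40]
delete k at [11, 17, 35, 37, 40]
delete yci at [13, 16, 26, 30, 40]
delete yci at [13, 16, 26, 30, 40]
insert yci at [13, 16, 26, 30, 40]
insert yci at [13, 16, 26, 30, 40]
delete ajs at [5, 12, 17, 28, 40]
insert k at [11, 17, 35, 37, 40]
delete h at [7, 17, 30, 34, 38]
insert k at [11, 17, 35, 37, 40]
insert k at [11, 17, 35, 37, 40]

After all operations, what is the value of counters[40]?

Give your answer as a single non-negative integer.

Step 1: insert yci at [13, 16, 26, 30, 40] -> counters=[0,0,0,0,0,0,0,0,0,0,0,0,0,1,0,0,1,0,0,0,0,0,0,0,0,0,1,0,0,0,1,0,0,0,0,0,0,0,0,0,1,0,0,0,0]
Step 2: insert ajs at [5, 12, 17, 28, 40] -> counters=[0,0,0,0,0,1,0,0,0,0,0,0,1,1,0,0,1,1,0,0,0,0,0,0,0,0,1,0,1,0,1,0,0,0,0,0,0,0,0,0,2,0,0,0,0]
Step 3: insert xpv at [3, 9, 19, 29, 36] -> counters=[0,0,0,1,0,1,0,0,0,1,0,0,1,1,0,0,1,1,0,1,0,0,0,0,0,0,1,0,1,1,1,0,0,0,0,0,1,0,0,0,2,0,0,0,0]
Step 4: insert fql at [1, 4, 11, 24, 35] -> counters=[0,1,0,1,1,1,0,0,0,1,0,1,1,1,0,0,1,1,0,1,0,0,0,0,1,0,1,0,1,1,1,0,0,0,0,1,1,0,0,0,2,0,0,0,0]
Step 5: insert h at [7, 17, 30, 34, 38] -> counters=[0,1,0,1,1,1,0,1,0,1,0,1,1,1,0,0,1,2,0,1,0,0,0,0,1,0,1,0,1,1,2,0,0,0,1,1,1,0,1,0,2,0,0,0,0]
Step 6: insert k at [11, 17, 35, 37, 40] -> counters=[0,1,0,1,1,1,0,1,0,1,0,2,1,1,0,0,1,3,0,1,0,0,0,0,1,0,1,0,1,1,2,0,0,0,1,2,1,1,1,0,3,0,0,0,0]
Step 7: delete ajs at [5, 12, 17, 28, 40] -> counters=[0,1,0,1,1,0,0,1,0,1,0,2,0,1,0,0,1,2,0,1,0,0,0,0,1,0,1,0,0,1,2,0,0,0,1,2,1,1,1,0,2,0,0,0,0]
Step 8: insert yci at [13, 16, 26, 30, 40] -> counters=[0,1,0,1,1,0,0,1,0,1,0,2,0,2,0,0,2,2,0,1,0,0,0,0,1,0,2,0,0,1,3,0,0,0,1,2,1,1,1,0,3,0,0,0,0]
Step 9: insert xpv at [3, 9, 19, 29, 36] -> counters=[0,1,0,2,1,0,0,1,0,2,0,2,0,2,0,0,2,2,0,2,0,0,0,0,1,0,2,0,0,2,3,0,0,0,1,2,2,1,1,0,3,0,0,0,0]
Step 10: insert yci at [13, 16, 26, 30, 40] -> counters=[0,1,0,2,1,0,0,1,0,2,0,2,0,3,0,0,3,2,0,2,0,0,0,0,1,0,3,0,0,2,4,0,0,0,1,2,2,1,1,0,4,0,0,0,0]
Step 11: delete fql at [1, 4, 11, 24, 35] -> counters=[0,0,0,2,0,0,0,1,0,2,0,1,0,3,0,0,3,2,0,2,0,0,0,0,0,0,3,0,0,2,4,0,0,0,1,1,2,1,1,0,4,0,0,0,0]
Step 12: insert k at [11, 17, 35, 37, 40] -> counters=[0,0,0,2,0,0,0,1,0,2,0,2,0,3,0,0,3,3,0,2,0,0,0,0,0,0,3,0,0,2,4,0,0,0,1,2,2,2,1,0,5,0,0,0,0]
Step 13: delete k at [11, 17, 35, 37, 40] -> counters=[0,0,0,2,0,0,0,1,0,2,0,1,0,3,0,0,3,2,0,2,0,0,0,0,0,0,3,0,0,2,4,0,0,0,1,1,2,1,1,0,4,0,0,0,0]
Step 14: insert ajs at [5, 12, 17, 28, 40] -> counters=[0,0,0,2,0,1,0,1,0,2,0,1,1,3,0,0,3,3,0,2,0,0,0,0,0,0,3,0,1,2,4,0,0,0,1,1,2,1,1,0,5,0,0,0,0]
Step 15: delete k at [11, 17, 35, 37, 40] -> counters=[0,0,0,2,0,1,0,1,0,2,0,0,1,3,0,0,3,2,0,2,0,0,0,0,0,0,3,0,1,2,4,0,0,0,1,0,2,0,1,0,4,0,0,0,0]
Step 16: delete yci at [13, 16, 26, 30, 40] -> counters=[0,0,0,2,0,1,0,1,0,2,0,0,1,2,0,0,2,2,0,2,0,0,0,0,0,0,2,0,1,2,3,0,0,0,1,0,2,0,1,0,3,0,0,0,0]
Step 17: delete yci at [13, 16, 26, 30, 40] -> counters=[0,0,0,2,0,1,0,1,0,2,0,0,1,1,0,0,1,2,0,2,0,0,0,0,0,0,1,0,1,2,2,0,0,0,1,0,2,0,1,0,2,0,0,0,0]
Step 18: insert yci at [13, 16, 26, 30, 40] -> counters=[0,0,0,2,0,1,0,1,0,2,0,0,1,2,0,0,2,2,0,2,0,0,0,0,0,0,2,0,1,2,3,0,0,0,1,0,2,0,1,0,3,0,0,0,0]
Step 19: insert yci at [13, 16, 26, 30, 40] -> counters=[0,0,0,2,0,1,0,1,0,2,0,0,1,3,0,0,3,2,0,2,0,0,0,0,0,0,3,0,1,2,4,0,0,0,1,0,2,0,1,0,4,0,0,0,0]
Step 20: delete ajs at [5, 12, 17, 28, 40] -> counters=[0,0,0,2,0,0,0,1,0,2,0,0,0,3,0,0,3,1,0,2,0,0,0,0,0,0,3,0,0,2,4,0,0,0,1,0,2,0,1,0,3,0,0,0,0]
Step 21: insert k at [11, 17, 35, 37, 40] -> counters=[0,0,0,2,0,0,0,1,0,2,0,1,0,3,0,0,3,2,0,2,0,0,0,0,0,0,3,0,0,2,4,0,0,0,1,1,2,1,1,0,4,0,0,0,0]
Step 22: delete h at [7, 17, 30, 34, 38] -> counters=[0,0,0,2,0,0,0,0,0,2,0,1,0,3,0,0,3,1,0,2,0,0,0,0,0,0,3,0,0,2,3,0,0,0,0,1,2,1,0,0,4,0,0,0,0]
Step 23: insert k at [11, 17, 35, 37, 40] -> counters=[0,0,0,2,0,0,0,0,0,2,0,2,0,3,0,0,3,2,0,2,0,0,0,0,0,0,3,0,0,2,3,0,0,0,0,2,2,2,0,0,5,0,0,0,0]
Step 24: insert k at [11, 17, 35, 37, 40] -> counters=[0,0,0,2,0,0,0,0,0,2,0,3,0,3,0,0,3,3,0,2,0,0,0,0,0,0,3,0,0,2,3,0,0,0,0,3,2,3,0,0,6,0,0,0,0]
Final counters=[0,0,0,2,0,0,0,0,0,2,0,3,0,3,0,0,3,3,0,2,0,0,0,0,0,0,3,0,0,2,3,0,0,0,0,3,2,3,0,0,6,0,0,0,0] -> counters[40]=6

Answer: 6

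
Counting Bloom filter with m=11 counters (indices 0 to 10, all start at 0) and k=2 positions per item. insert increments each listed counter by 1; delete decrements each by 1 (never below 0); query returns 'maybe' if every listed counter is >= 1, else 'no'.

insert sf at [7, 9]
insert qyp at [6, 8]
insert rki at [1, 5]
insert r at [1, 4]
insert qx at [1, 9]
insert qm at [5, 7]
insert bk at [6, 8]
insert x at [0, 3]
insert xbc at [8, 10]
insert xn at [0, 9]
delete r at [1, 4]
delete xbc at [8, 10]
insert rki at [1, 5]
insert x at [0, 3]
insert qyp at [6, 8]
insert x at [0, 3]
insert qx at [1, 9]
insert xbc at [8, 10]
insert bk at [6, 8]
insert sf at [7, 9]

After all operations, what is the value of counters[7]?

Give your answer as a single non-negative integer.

Answer: 3

Derivation:
Step 1: insert sf at [7, 9] -> counters=[0,0,0,0,0,0,0,1,0,1,0]
Step 2: insert qyp at [6, 8] -> counters=[0,0,0,0,0,0,1,1,1,1,0]
Step 3: insert rki at [1, 5] -> counters=[0,1,0,0,0,1,1,1,1,1,0]
Step 4: insert r at [1, 4] -> counters=[0,2,0,0,1,1,1,1,1,1,0]
Step 5: insert qx at [1, 9] -> counters=[0,3,0,0,1,1,1,1,1,2,0]
Step 6: insert qm at [5, 7] -> counters=[0,3,0,0,1,2,1,2,1,2,0]
Step 7: insert bk at [6, 8] -> counters=[0,3,0,0,1,2,2,2,2,2,0]
Step 8: insert x at [0, 3] -> counters=[1,3,0,1,1,2,2,2,2,2,0]
Step 9: insert xbc at [8, 10] -> counters=[1,3,0,1,1,2,2,2,3,2,1]
Step 10: insert xn at [0, 9] -> counters=[2,3,0,1,1,2,2,2,3,3,1]
Step 11: delete r at [1, 4] -> counters=[2,2,0,1,0,2,2,2,3,3,1]
Step 12: delete xbc at [8, 10] -> counters=[2,2,0,1,0,2,2,2,2,3,0]
Step 13: insert rki at [1, 5] -> counters=[2,3,0,1,0,3,2,2,2,3,0]
Step 14: insert x at [0, 3] -> counters=[3,3,0,2,0,3,2,2,2,3,0]
Step 15: insert qyp at [6, 8] -> counters=[3,3,0,2,0,3,3,2,3,3,0]
Step 16: insert x at [0, 3] -> counters=[4,3,0,3,0,3,3,2,3,3,0]
Step 17: insert qx at [1, 9] -> counters=[4,4,0,3,0,3,3,2,3,4,0]
Step 18: insert xbc at [8, 10] -> counters=[4,4,0,3,0,3,3,2,4,4,1]
Step 19: insert bk at [6, 8] -> counters=[4,4,0,3,0,3,4,2,5,4,1]
Step 20: insert sf at [7, 9] -> counters=[4,4,0,3,0,3,4,3,5,5,1]
Final counters=[4,4,0,3,0,3,4,3,5,5,1] -> counters[7]=3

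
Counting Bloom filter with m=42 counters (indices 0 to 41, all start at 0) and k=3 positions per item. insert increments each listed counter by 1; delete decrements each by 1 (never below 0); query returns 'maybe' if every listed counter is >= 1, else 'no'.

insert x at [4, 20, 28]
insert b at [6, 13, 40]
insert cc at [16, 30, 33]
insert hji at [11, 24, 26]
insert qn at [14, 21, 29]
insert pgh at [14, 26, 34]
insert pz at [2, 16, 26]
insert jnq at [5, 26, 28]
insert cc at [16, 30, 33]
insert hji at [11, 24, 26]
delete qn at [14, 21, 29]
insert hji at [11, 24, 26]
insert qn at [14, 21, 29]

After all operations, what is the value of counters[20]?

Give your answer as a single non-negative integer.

Answer: 1

Derivation:
Step 1: insert x at [4, 20, 28] -> counters=[0,0,0,0,1,0,0,0,0,0,0,0,0,0,0,0,0,0,0,0,1,0,0,0,0,0,0,0,1,0,0,0,0,0,0,0,0,0,0,0,0,0]
Step 2: insert b at [6, 13, 40] -> counters=[0,0,0,0,1,0,1,0,0,0,0,0,0,1,0,0,0,0,0,0,1,0,0,0,0,0,0,0,1,0,0,0,0,0,0,0,0,0,0,0,1,0]
Step 3: insert cc at [16, 30, 33] -> counters=[0,0,0,0,1,0,1,0,0,0,0,0,0,1,0,0,1,0,0,0,1,0,0,0,0,0,0,0,1,0,1,0,0,1,0,0,0,0,0,0,1,0]
Step 4: insert hji at [11, 24, 26] -> counters=[0,0,0,0,1,0,1,0,0,0,0,1,0,1,0,0,1,0,0,0,1,0,0,0,1,0,1,0,1,0,1,0,0,1,0,0,0,0,0,0,1,0]
Step 5: insert qn at [14, 21, 29] -> counters=[0,0,0,0,1,0,1,0,0,0,0,1,0,1,1,0,1,0,0,0,1,1,0,0,1,0,1,0,1,1,1,0,0,1,0,0,0,0,0,0,1,0]
Step 6: insert pgh at [14, 26, 34] -> counters=[0,0,0,0,1,0,1,0,0,0,0,1,0,1,2,0,1,0,0,0,1,1,0,0,1,0,2,0,1,1,1,0,0,1,1,0,0,0,0,0,1,0]
Step 7: insert pz at [2, 16, 26] -> counters=[0,0,1,0,1,0,1,0,0,0,0,1,0,1,2,0,2,0,0,0,1,1,0,0,1,0,3,0,1,1,1,0,0,1,1,0,0,0,0,0,1,0]
Step 8: insert jnq at [5, 26, 28] -> counters=[0,0,1,0,1,1,1,0,0,0,0,1,0,1,2,0,2,0,0,0,1,1,0,0,1,0,4,0,2,1,1,0,0,1,1,0,0,0,0,0,1,0]
Step 9: insert cc at [16, 30, 33] -> counters=[0,0,1,0,1,1,1,0,0,0,0,1,0,1,2,0,3,0,0,0,1,1,0,0,1,0,4,0,2,1,2,0,0,2,1,0,0,0,0,0,1,0]
Step 10: insert hji at [11, 24, 26] -> counters=[0,0,1,0,1,1,1,0,0,0,0,2,0,1,2,0,3,0,0,0,1,1,0,0,2,0,5,0,2,1,2,0,0,2,1,0,0,0,0,0,1,0]
Step 11: delete qn at [14, 21, 29] -> counters=[0,0,1,0,1,1,1,0,0,0,0,2,0,1,1,0,3,0,0,0,1,0,0,0,2,0,5,0,2,0,2,0,0,2,1,0,0,0,0,0,1,0]
Step 12: insert hji at [11, 24, 26] -> counters=[0,0,1,0,1,1,1,0,0,0,0,3,0,1,1,0,3,0,0,0,1,0,0,0,3,0,6,0,2,0,2,0,0,2,1,0,0,0,0,0,1,0]
Step 13: insert qn at [14, 21, 29] -> counters=[0,0,1,0,1,1,1,0,0,0,0,3,0,1,2,0,3,0,0,0,1,1,0,0,3,0,6,0,2,1,2,0,0,2,1,0,0,0,0,0,1,0]
Final counters=[0,0,1,0,1,1,1,0,0,0,0,3,0,1,2,0,3,0,0,0,1,1,0,0,3,0,6,0,2,1,2,0,0,2,1,0,0,0,0,0,1,0] -> counters[20]=1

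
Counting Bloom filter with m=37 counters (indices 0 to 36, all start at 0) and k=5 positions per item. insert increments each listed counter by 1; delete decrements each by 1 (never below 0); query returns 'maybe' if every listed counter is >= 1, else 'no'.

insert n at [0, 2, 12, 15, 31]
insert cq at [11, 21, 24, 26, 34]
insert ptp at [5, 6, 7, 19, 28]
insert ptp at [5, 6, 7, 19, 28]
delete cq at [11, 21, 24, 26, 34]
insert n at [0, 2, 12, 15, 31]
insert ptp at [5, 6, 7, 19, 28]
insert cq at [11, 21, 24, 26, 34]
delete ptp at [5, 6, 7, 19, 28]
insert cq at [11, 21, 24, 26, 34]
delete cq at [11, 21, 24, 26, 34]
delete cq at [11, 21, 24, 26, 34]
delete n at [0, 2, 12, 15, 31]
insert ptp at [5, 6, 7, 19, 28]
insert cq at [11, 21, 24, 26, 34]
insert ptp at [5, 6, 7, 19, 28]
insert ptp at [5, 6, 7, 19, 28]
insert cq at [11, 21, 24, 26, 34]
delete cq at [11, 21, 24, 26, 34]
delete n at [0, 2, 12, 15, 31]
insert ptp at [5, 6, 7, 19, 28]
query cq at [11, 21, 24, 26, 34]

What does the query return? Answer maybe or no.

Answer: maybe

Derivation:
Step 1: insert n at [0, 2, 12, 15, 31] -> counters=[1,0,1,0,0,0,0,0,0,0,0,0,1,0,0,1,0,0,0,0,0,0,0,0,0,0,0,0,0,0,0,1,0,0,0,0,0]
Step 2: insert cq at [11, 21, 24, 26, 34] -> counters=[1,0,1,0,0,0,0,0,0,0,0,1,1,0,0,1,0,0,0,0,0,1,0,0,1,0,1,0,0,0,0,1,0,0,1,0,0]
Step 3: insert ptp at [5, 6, 7, 19, 28] -> counters=[1,0,1,0,0,1,1,1,0,0,0,1,1,0,0,1,0,0,0,1,0,1,0,0,1,0,1,0,1,0,0,1,0,0,1,0,0]
Step 4: insert ptp at [5, 6, 7, 19, 28] -> counters=[1,0,1,0,0,2,2,2,0,0,0,1,1,0,0,1,0,0,0,2,0,1,0,0,1,0,1,0,2,0,0,1,0,0,1,0,0]
Step 5: delete cq at [11, 21, 24, 26, 34] -> counters=[1,0,1,0,0,2,2,2,0,0,0,0,1,0,0,1,0,0,0,2,0,0,0,0,0,0,0,0,2,0,0,1,0,0,0,0,0]
Step 6: insert n at [0, 2, 12, 15, 31] -> counters=[2,0,2,0,0,2,2,2,0,0,0,0,2,0,0,2,0,0,0,2,0,0,0,0,0,0,0,0,2,0,0,2,0,0,0,0,0]
Step 7: insert ptp at [5, 6, 7, 19, 28] -> counters=[2,0,2,0,0,3,3,3,0,0,0,0,2,0,0,2,0,0,0,3,0,0,0,0,0,0,0,0,3,0,0,2,0,0,0,0,0]
Step 8: insert cq at [11, 21, 24, 26, 34] -> counters=[2,0,2,0,0,3,3,3,0,0,0,1,2,0,0,2,0,0,0,3,0,1,0,0,1,0,1,0,3,0,0,2,0,0,1,0,0]
Step 9: delete ptp at [5, 6, 7, 19, 28] -> counters=[2,0,2,0,0,2,2,2,0,0,0,1,2,0,0,2,0,0,0,2,0,1,0,0,1,0,1,0,2,0,0,2,0,0,1,0,0]
Step 10: insert cq at [11, 21, 24, 26, 34] -> counters=[2,0,2,0,0,2,2,2,0,0,0,2,2,0,0,2,0,0,0,2,0,2,0,0,2,0,2,0,2,0,0,2,0,0,2,0,0]
Step 11: delete cq at [11, 21, 24, 26, 34] -> counters=[2,0,2,0,0,2,2,2,0,0,0,1,2,0,0,2,0,0,0,2,0,1,0,0,1,0,1,0,2,0,0,2,0,0,1,0,0]
Step 12: delete cq at [11, 21, 24, 26, 34] -> counters=[2,0,2,0,0,2,2,2,0,0,0,0,2,0,0,2,0,0,0,2,0,0,0,0,0,0,0,0,2,0,0,2,0,0,0,0,0]
Step 13: delete n at [0, 2, 12, 15, 31] -> counters=[1,0,1,0,0,2,2,2,0,0,0,0,1,0,0,1,0,0,0,2,0,0,0,0,0,0,0,0,2,0,0,1,0,0,0,0,0]
Step 14: insert ptp at [5, 6, 7, 19, 28] -> counters=[1,0,1,0,0,3,3,3,0,0,0,0,1,0,0,1,0,0,0,3,0,0,0,0,0,0,0,0,3,0,0,1,0,0,0,0,0]
Step 15: insert cq at [11, 21, 24, 26, 34] -> counters=[1,0,1,0,0,3,3,3,0,0,0,1,1,0,0,1,0,0,0,3,0,1,0,0,1,0,1,0,3,0,0,1,0,0,1,0,0]
Step 16: insert ptp at [5, 6, 7, 19, 28] -> counters=[1,0,1,0,0,4,4,4,0,0,0,1,1,0,0,1,0,0,0,4,0,1,0,0,1,0,1,0,4,0,0,1,0,0,1,0,0]
Step 17: insert ptp at [5, 6, 7, 19, 28] -> counters=[1,0,1,0,0,5,5,5,0,0,0,1,1,0,0,1,0,0,0,5,0,1,0,0,1,0,1,0,5,0,0,1,0,0,1,0,0]
Step 18: insert cq at [11, 21, 24, 26, 34] -> counters=[1,0,1,0,0,5,5,5,0,0,0,2,1,0,0,1,0,0,0,5,0,2,0,0,2,0,2,0,5,0,0,1,0,0,2,0,0]
Step 19: delete cq at [11, 21, 24, 26, 34] -> counters=[1,0,1,0,0,5,5,5,0,0,0,1,1,0,0,1,0,0,0,5,0,1,0,0,1,0,1,0,5,0,0,1,0,0,1,0,0]
Step 20: delete n at [0, 2, 12, 15, 31] -> counters=[0,0,0,0,0,5,5,5,0,0,0,1,0,0,0,0,0,0,0,5,0,1,0,0,1,0,1,0,5,0,0,0,0,0,1,0,0]
Step 21: insert ptp at [5, 6, 7, 19, 28] -> counters=[0,0,0,0,0,6,6,6,0,0,0,1,0,0,0,0,0,0,0,6,0,1,0,0,1,0,1,0,6,0,0,0,0,0,1,0,0]
Query cq: check counters[11]=1 counters[21]=1 counters[24]=1 counters[26]=1 counters[34]=1 -> maybe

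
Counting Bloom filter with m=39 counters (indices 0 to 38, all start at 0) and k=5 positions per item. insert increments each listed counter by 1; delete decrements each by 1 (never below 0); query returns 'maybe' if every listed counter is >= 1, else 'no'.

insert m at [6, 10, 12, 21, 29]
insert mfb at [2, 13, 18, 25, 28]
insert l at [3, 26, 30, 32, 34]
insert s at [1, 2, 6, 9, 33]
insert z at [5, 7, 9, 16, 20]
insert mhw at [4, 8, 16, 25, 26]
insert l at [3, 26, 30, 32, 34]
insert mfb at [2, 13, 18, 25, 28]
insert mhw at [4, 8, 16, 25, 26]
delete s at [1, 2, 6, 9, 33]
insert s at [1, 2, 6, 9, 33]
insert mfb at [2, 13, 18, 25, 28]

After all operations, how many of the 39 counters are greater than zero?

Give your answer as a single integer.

Step 1: insert m at [6, 10, 12, 21, 29] -> counters=[0,0,0,0,0,0,1,0,0,0,1,0,1,0,0,0,0,0,0,0,0,1,0,0,0,0,0,0,0,1,0,0,0,0,0,0,0,0,0]
Step 2: insert mfb at [2, 13, 18, 25, 28] -> counters=[0,0,1,0,0,0,1,0,0,0,1,0,1,1,0,0,0,0,1,0,0,1,0,0,0,1,0,0,1,1,0,0,0,0,0,0,0,0,0]
Step 3: insert l at [3, 26, 30, 32, 34] -> counters=[0,0,1,1,0,0,1,0,0,0,1,0,1,1,0,0,0,0,1,0,0,1,0,0,0,1,1,0,1,1,1,0,1,0,1,0,0,0,0]
Step 4: insert s at [1, 2, 6, 9, 33] -> counters=[0,1,2,1,0,0,2,0,0,1,1,0,1,1,0,0,0,0,1,0,0,1,0,0,0,1,1,0,1,1,1,0,1,1,1,0,0,0,0]
Step 5: insert z at [5, 7, 9, 16, 20] -> counters=[0,1,2,1,0,1,2,1,0,2,1,0,1,1,0,0,1,0,1,0,1,1,0,0,0,1,1,0,1,1,1,0,1,1,1,0,0,0,0]
Step 6: insert mhw at [4, 8, 16, 25, 26] -> counters=[0,1,2,1,1,1,2,1,1,2,1,0,1,1,0,0,2,0,1,0,1,1,0,0,0,2,2,0,1,1,1,0,1,1,1,0,0,0,0]
Step 7: insert l at [3, 26, 30, 32, 34] -> counters=[0,1,2,2,1,1,2,1,1,2,1,0,1,1,0,0,2,0,1,0,1,1,0,0,0,2,3,0,1,1,2,0,2,1,2,0,0,0,0]
Step 8: insert mfb at [2, 13, 18, 25, 28] -> counters=[0,1,3,2,1,1,2,1,1,2,1,0,1,2,0,0,2,0,2,0,1,1,0,0,0,3,3,0,2,1,2,0,2,1,2,0,0,0,0]
Step 9: insert mhw at [4, 8, 16, 25, 26] -> counters=[0,1,3,2,2,1,2,1,2,2,1,0,1,2,0,0,3,0,2,0,1,1,0,0,0,4,4,0,2,1,2,0,2,1,2,0,0,0,0]
Step 10: delete s at [1, 2, 6, 9, 33] -> counters=[0,0,2,2,2,1,1,1,2,1,1,0,1,2,0,0,3,0,2,0,1,1,0,0,0,4,4,0,2,1,2,0,2,0,2,0,0,0,0]
Step 11: insert s at [1, 2, 6, 9, 33] -> counters=[0,1,3,2,2,1,2,1,2,2,1,0,1,2,0,0,3,0,2,0,1,1,0,0,0,4,4,0,2,1,2,0,2,1,2,0,0,0,0]
Step 12: insert mfb at [2, 13, 18, 25, 28] -> counters=[0,1,4,2,2,1,2,1,2,2,1,0,1,3,0,0,3,0,3,0,1,1,0,0,0,5,4,0,3,1,2,0,2,1,2,0,0,0,0]
Final counters=[0,1,4,2,2,1,2,1,2,2,1,0,1,3,0,0,3,0,3,0,1,1,0,0,0,5,4,0,3,1,2,0,2,1,2,0,0,0,0] -> 24 nonzero

Answer: 24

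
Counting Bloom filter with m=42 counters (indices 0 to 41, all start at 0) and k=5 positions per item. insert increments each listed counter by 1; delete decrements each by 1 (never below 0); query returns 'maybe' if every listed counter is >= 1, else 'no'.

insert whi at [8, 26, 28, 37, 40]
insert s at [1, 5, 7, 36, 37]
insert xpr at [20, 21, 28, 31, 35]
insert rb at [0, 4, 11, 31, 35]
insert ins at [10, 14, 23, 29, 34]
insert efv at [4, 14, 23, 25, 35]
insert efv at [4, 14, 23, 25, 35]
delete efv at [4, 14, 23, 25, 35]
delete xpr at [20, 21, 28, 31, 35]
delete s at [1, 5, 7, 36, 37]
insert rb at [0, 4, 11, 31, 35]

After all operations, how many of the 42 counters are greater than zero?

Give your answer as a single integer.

Step 1: insert whi at [8, 26, 28, 37, 40] -> counters=[0,0,0,0,0,0,0,0,1,0,0,0,0,0,0,0,0,0,0,0,0,0,0,0,0,0,1,0,1,0,0,0,0,0,0,0,0,1,0,0,1,0]
Step 2: insert s at [1, 5, 7, 36, 37] -> counters=[0,1,0,0,0,1,0,1,1,0,0,0,0,0,0,0,0,0,0,0,0,0,0,0,0,0,1,0,1,0,0,0,0,0,0,0,1,2,0,0,1,0]
Step 3: insert xpr at [20, 21, 28, 31, 35] -> counters=[0,1,0,0,0,1,0,1,1,0,0,0,0,0,0,0,0,0,0,0,1,1,0,0,0,0,1,0,2,0,0,1,0,0,0,1,1,2,0,0,1,0]
Step 4: insert rb at [0, 4, 11, 31, 35] -> counters=[1,1,0,0,1,1,0,1,1,0,0,1,0,0,0,0,0,0,0,0,1,1,0,0,0,0,1,0,2,0,0,2,0,0,0,2,1,2,0,0,1,0]
Step 5: insert ins at [10, 14, 23, 29, 34] -> counters=[1,1,0,0,1,1,0,1,1,0,1,1,0,0,1,0,0,0,0,0,1,1,0,1,0,0,1,0,2,1,0,2,0,0,1,2,1,2,0,0,1,0]
Step 6: insert efv at [4, 14, 23, 25, 35] -> counters=[1,1,0,0,2,1,0,1,1,0,1,1,0,0,2,0,0,0,0,0,1,1,0,2,0,1,1,0,2,1,0,2,0,0,1,3,1,2,0,0,1,0]
Step 7: insert efv at [4, 14, 23, 25, 35] -> counters=[1,1,0,0,3,1,0,1,1,0,1,1,0,0,3,0,0,0,0,0,1,1,0,3,0,2,1,0,2,1,0,2,0,0,1,4,1,2,0,0,1,0]
Step 8: delete efv at [4, 14, 23, 25, 35] -> counters=[1,1,0,0,2,1,0,1,1,0,1,1,0,0,2,0,0,0,0,0,1,1,0,2,0,1,1,0,2,1,0,2,0,0,1,3,1,2,0,0,1,0]
Step 9: delete xpr at [20, 21, 28, 31, 35] -> counters=[1,1,0,0,2,1,0,1,1,0,1,1,0,0,2,0,0,0,0,0,0,0,0,2,0,1,1,0,1,1,0,1,0,0,1,2,1,2,0,0,1,0]
Step 10: delete s at [1, 5, 7, 36, 37] -> counters=[1,0,0,0,2,0,0,0,1,0,1,1,0,0,2,0,0,0,0,0,0,0,0,2,0,1,1,0,1,1,0,1,0,0,1,2,0,1,0,0,1,0]
Step 11: insert rb at [0, 4, 11, 31, 35] -> counters=[2,0,0,0,3,0,0,0,1,0,1,2,0,0,2,0,0,0,0,0,0,0,0,2,0,1,1,0,1,1,0,2,0,0,1,3,0,1,0,0,1,0]
Final counters=[2,0,0,0,3,0,0,0,1,0,1,2,0,0,2,0,0,0,0,0,0,0,0,2,0,1,1,0,1,1,0,2,0,0,1,3,0,1,0,0,1,0] -> 16 nonzero

Answer: 16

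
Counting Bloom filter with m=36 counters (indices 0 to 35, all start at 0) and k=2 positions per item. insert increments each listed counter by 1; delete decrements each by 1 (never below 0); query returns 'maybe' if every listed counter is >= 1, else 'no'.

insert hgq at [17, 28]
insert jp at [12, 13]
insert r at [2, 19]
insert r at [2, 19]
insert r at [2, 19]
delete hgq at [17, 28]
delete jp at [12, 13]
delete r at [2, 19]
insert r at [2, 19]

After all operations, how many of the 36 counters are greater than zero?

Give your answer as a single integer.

Step 1: insert hgq at [17, 28] -> counters=[0,0,0,0,0,0,0,0,0,0,0,0,0,0,0,0,0,1,0,0,0,0,0,0,0,0,0,0,1,0,0,0,0,0,0,0]
Step 2: insert jp at [12, 13] -> counters=[0,0,0,0,0,0,0,0,0,0,0,0,1,1,0,0,0,1,0,0,0,0,0,0,0,0,0,0,1,0,0,0,0,0,0,0]
Step 3: insert r at [2, 19] -> counters=[0,0,1,0,0,0,0,0,0,0,0,0,1,1,0,0,0,1,0,1,0,0,0,0,0,0,0,0,1,0,0,0,0,0,0,0]
Step 4: insert r at [2, 19] -> counters=[0,0,2,0,0,0,0,0,0,0,0,0,1,1,0,0,0,1,0,2,0,0,0,0,0,0,0,0,1,0,0,0,0,0,0,0]
Step 5: insert r at [2, 19] -> counters=[0,0,3,0,0,0,0,0,0,0,0,0,1,1,0,0,0,1,0,3,0,0,0,0,0,0,0,0,1,0,0,0,0,0,0,0]
Step 6: delete hgq at [17, 28] -> counters=[0,0,3,0,0,0,0,0,0,0,0,0,1,1,0,0,0,0,0,3,0,0,0,0,0,0,0,0,0,0,0,0,0,0,0,0]
Step 7: delete jp at [12, 13] -> counters=[0,0,3,0,0,0,0,0,0,0,0,0,0,0,0,0,0,0,0,3,0,0,0,0,0,0,0,0,0,0,0,0,0,0,0,0]
Step 8: delete r at [2, 19] -> counters=[0,0,2,0,0,0,0,0,0,0,0,0,0,0,0,0,0,0,0,2,0,0,0,0,0,0,0,0,0,0,0,0,0,0,0,0]
Step 9: insert r at [2, 19] -> counters=[0,0,3,0,0,0,0,0,0,0,0,0,0,0,0,0,0,0,0,3,0,0,0,0,0,0,0,0,0,0,0,0,0,0,0,0]
Final counters=[0,0,3,0,0,0,0,0,0,0,0,0,0,0,0,0,0,0,0,3,0,0,0,0,0,0,0,0,0,0,0,0,0,0,0,0] -> 2 nonzero

Answer: 2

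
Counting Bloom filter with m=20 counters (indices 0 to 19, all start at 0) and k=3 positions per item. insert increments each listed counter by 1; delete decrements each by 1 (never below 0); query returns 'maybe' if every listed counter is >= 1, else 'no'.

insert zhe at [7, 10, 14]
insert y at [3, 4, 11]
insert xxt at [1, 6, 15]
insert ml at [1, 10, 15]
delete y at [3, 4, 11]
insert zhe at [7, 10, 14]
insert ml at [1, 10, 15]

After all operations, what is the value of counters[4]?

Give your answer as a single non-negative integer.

Step 1: insert zhe at [7, 10, 14] -> counters=[0,0,0,0,0,0,0,1,0,0,1,0,0,0,1,0,0,0,0,0]
Step 2: insert y at [3, 4, 11] -> counters=[0,0,0,1,1,0,0,1,0,0,1,1,0,0,1,0,0,0,0,0]
Step 3: insert xxt at [1, 6, 15] -> counters=[0,1,0,1,1,0,1,1,0,0,1,1,0,0,1,1,0,0,0,0]
Step 4: insert ml at [1, 10, 15] -> counters=[0,2,0,1,1,0,1,1,0,0,2,1,0,0,1,2,0,0,0,0]
Step 5: delete y at [3, 4, 11] -> counters=[0,2,0,0,0,0,1,1,0,0,2,0,0,0,1,2,0,0,0,0]
Step 6: insert zhe at [7, 10, 14] -> counters=[0,2,0,0,0,0,1,2,0,0,3,0,0,0,2,2,0,0,0,0]
Step 7: insert ml at [1, 10, 15] -> counters=[0,3,0,0,0,0,1,2,0,0,4,0,0,0,2,3,0,0,0,0]
Final counters=[0,3,0,0,0,0,1,2,0,0,4,0,0,0,2,3,0,0,0,0] -> counters[4]=0

Answer: 0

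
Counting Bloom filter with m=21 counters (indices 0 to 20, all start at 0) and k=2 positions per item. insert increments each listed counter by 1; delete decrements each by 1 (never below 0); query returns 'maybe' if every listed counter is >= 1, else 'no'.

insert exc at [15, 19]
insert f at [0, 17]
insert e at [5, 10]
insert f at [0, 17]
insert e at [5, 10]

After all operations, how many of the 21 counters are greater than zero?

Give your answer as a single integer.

Answer: 6

Derivation:
Step 1: insert exc at [15, 19] -> counters=[0,0,0,0,0,0,0,0,0,0,0,0,0,0,0,1,0,0,0,1,0]
Step 2: insert f at [0, 17] -> counters=[1,0,0,0,0,0,0,0,0,0,0,0,0,0,0,1,0,1,0,1,0]
Step 3: insert e at [5, 10] -> counters=[1,0,0,0,0,1,0,0,0,0,1,0,0,0,0,1,0,1,0,1,0]
Step 4: insert f at [0, 17] -> counters=[2,0,0,0,0,1,0,0,0,0,1,0,0,0,0,1,0,2,0,1,0]
Step 5: insert e at [5, 10] -> counters=[2,0,0,0,0,2,0,0,0,0,2,0,0,0,0,1,0,2,0,1,0]
Final counters=[2,0,0,0,0,2,0,0,0,0,2,0,0,0,0,1,0,2,0,1,0] -> 6 nonzero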